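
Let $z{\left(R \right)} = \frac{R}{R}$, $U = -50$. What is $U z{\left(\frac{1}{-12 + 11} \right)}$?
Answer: $-50$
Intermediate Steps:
$z{\left(R \right)} = 1$
$U z{\left(\frac{1}{-12 + 11} \right)} = \left(-50\right) 1 = -50$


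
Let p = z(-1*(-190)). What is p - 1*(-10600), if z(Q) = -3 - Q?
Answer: 10407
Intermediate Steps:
p = -193 (p = -3 - (-1)*(-190) = -3 - 1*190 = -3 - 190 = -193)
p - 1*(-10600) = -193 - 1*(-10600) = -193 + 10600 = 10407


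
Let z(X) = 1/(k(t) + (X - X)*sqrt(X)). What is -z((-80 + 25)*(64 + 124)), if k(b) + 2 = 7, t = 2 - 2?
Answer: -1/5 ≈ -0.20000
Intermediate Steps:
t = 0
k(b) = 5 (k(b) = -2 + 7 = 5)
z(X) = 1/5 (z(X) = 1/(5 + (X - X)*sqrt(X)) = 1/(5 + 0*sqrt(X)) = 1/(5 + 0) = 1/5)
-z((-80 + 25)*(64 + 124)) = -1*1/5 = -1/5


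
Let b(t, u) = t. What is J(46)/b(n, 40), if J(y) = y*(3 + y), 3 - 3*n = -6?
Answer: 2254/3 ≈ 751.33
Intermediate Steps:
n = 3 (n = 1 - ⅓*(-6) = 1 + 2 = 3)
J(46)/b(n, 40) = (46*(3 + 46))/3 = (46*49)*(⅓) = 2254*(⅓) = 2254/3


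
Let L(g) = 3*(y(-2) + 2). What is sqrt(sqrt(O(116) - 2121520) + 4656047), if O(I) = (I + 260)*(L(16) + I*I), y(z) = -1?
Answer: sqrt(4656047 + 2*sqrt(734766)) ≈ 2158.2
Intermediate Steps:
L(g) = 3 (L(g) = 3*(-1 + 2) = 3*1 = 3)
O(I) = (3 + I**2)*(260 + I) (O(I) = (I + 260)*(3 + I*I) = (260 + I)*(3 + I**2) = (3 + I**2)*(260 + I))
sqrt(sqrt(O(116) - 2121520) + 4656047) = sqrt(sqrt((780 + 116**3 + 3*116 + 260*116**2) - 2121520) + 4656047) = sqrt(sqrt((780 + 1560896 + 348 + 260*13456) - 2121520) + 4656047) = sqrt(sqrt((780 + 1560896 + 348 + 3498560) - 2121520) + 4656047) = sqrt(sqrt(5060584 - 2121520) + 4656047) = sqrt(sqrt(2939064) + 4656047) = sqrt(2*sqrt(734766) + 4656047) = sqrt(4656047 + 2*sqrt(734766))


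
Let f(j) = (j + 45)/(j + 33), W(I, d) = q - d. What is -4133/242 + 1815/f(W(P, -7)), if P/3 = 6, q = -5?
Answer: 15178799/11374 ≈ 1334.5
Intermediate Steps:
P = 18 (P = 3*6 = 18)
W(I, d) = -5 - d
f(j) = (45 + j)/(33 + j)
-4133/242 + 1815/f(W(P, -7)) = -4133/242 + 1815/(((45 + (-5 - 1*(-7)))/(33 + (-5 - 1*(-7))))) = -4133*1/242 + 1815/(((45 + (-5 + 7))/(33 + (-5 + 7)))) = -4133/242 + 1815/(((45 + 2)/(33 + 2))) = -4133/242 + 1815/((47/35)) = -4133/242 + 1815/(((1/35)*47)) = -4133/242 + 1815/(47/35) = -4133/242 + 1815*(35/47) = -4133/242 + 63525/47 = 15178799/11374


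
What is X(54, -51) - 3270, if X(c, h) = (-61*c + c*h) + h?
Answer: -9369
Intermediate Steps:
X(c, h) = h - 61*c + c*h
X(54, -51) - 3270 = (-51 - 61*54 + 54*(-51)) - 3270 = (-51 - 3294 - 2754) - 3270 = -6099 - 3270 = -9369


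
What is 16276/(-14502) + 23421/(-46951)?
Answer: -551912909/340441701 ≈ -1.6212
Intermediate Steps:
16276/(-14502) + 23421/(-46951) = 16276*(-1/14502) + 23421*(-1/46951) = -8138/7251 - 23421/46951 = -551912909/340441701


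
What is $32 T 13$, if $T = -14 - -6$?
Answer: $-3328$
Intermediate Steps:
$T = -8$ ($T = -14 + 6 = -8$)
$32 T 13 = 32 \left(-8\right) 13 = \left(-256\right) 13 = -3328$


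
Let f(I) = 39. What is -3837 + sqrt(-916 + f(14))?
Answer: -3837 + I*sqrt(877) ≈ -3837.0 + 29.614*I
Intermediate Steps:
-3837 + sqrt(-916 + f(14)) = -3837 + sqrt(-916 + 39) = -3837 + sqrt(-877) = -3837 + I*sqrt(877)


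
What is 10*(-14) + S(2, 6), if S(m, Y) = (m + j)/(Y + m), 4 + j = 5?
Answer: -1117/8 ≈ -139.63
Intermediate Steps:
j = 1 (j = -4 + 5 = 1)
S(m, Y) = (1 + m)/(Y + m) (S(m, Y) = (m + 1)/(Y + m) = (1 + m)/(Y + m))
10*(-14) + S(2, 6) = 10*(-14) + (1 + 2)/(6 + 2) = -140 + 3/8 = -1117/8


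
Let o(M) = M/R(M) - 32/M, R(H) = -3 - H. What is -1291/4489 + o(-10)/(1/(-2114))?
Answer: -84058491/22445 ≈ -3745.1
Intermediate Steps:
o(M) = -32/M + M/(-3 - M) (o(M) = M/(-3 - M) - 32/M = -32/M + M/(-3 - M))
-1291/4489 + o(-10)/(1/(-2114)) = -1291/4489 + ((-96 - 1*(-10)² - 32*(-10))/((-10)*(3 - 10)))/(1/(-2114)) = -1291*1/4489 + (-⅒*(-96 - 1*100 + 320)/(-7))/(-1/2114) = -1291/4489 - ⅒*(-⅐)*(-96 - 100 + 320)*(-2114) = -1291/4489 - ⅒*(-⅐)*124*(-2114) = -1291/4489 + (62/35)*(-2114) = -1291/4489 - 18724/5 = -84058491/22445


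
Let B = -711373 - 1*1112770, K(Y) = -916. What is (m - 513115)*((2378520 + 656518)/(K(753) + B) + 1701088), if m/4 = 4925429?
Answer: 59572603098947373554/1825059 ≈ 3.2641e+13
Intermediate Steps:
B = -1824143 (B = -711373 - 1112770 = -1824143)
m = 19701716 (m = 4*4925429 = 19701716)
(m - 513115)*((2378520 + 656518)/(K(753) + B) + 1701088) = (19701716 - 513115)*((2378520 + 656518)/(-916 - 1824143) + 1701088) = 19188601*(3035038/(-1825059) + 1701088) = 19188601*(3035038*(-1/1825059) + 1701088) = 19188601*(-3035038/1825059 + 1701088) = 19188601*(3104582929154/1825059) = 59572603098947373554/1825059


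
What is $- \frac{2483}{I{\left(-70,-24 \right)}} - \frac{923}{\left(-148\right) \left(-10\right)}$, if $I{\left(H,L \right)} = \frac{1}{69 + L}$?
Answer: $- \frac{165368723}{1480} \approx -1.1174 \cdot 10^{5}$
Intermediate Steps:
$- \frac{2483}{I{\left(-70,-24 \right)}} - \frac{923}{\left(-148\right) \left(-10\right)} = - \frac{2483}{\frac{1}{69 - 24}} - \frac{923}{\left(-148\right) \left(-10\right)} = - \frac{2483}{\frac{1}{45}} - \frac{923}{1480} = - 2483 \frac{1}{\frac{1}{45}} - \frac{923}{1480} = \left(-2483\right) 45 - \frac{923}{1480} = -111735 - \frac{923}{1480} = - \frac{165368723}{1480}$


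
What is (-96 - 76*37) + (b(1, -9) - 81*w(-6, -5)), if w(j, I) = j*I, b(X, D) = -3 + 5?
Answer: -5336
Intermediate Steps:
b(X, D) = 2
w(j, I) = I*j
(-96 - 76*37) + (b(1, -9) - 81*w(-6, -5)) = (-96 - 76*37) + (2 - (-405)*(-6)) = (-96 - 2812) + (2 - 81*30) = -2908 + (2 - 2430) = -2908 - 2428 = -5336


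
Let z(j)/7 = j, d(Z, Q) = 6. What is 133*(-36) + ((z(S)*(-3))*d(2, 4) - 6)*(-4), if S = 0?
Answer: -4764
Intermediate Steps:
z(j) = 7*j
133*(-36) + ((z(S)*(-3))*d(2, 4) - 6)*(-4) = 133*(-36) + (((7*0)*(-3))*6 - 6)*(-4) = -4788 + ((0*(-3))*6 - 6)*(-4) = -4788 + (0*6 - 6)*(-4) = -4788 + (0 - 6)*(-4) = -4788 - 6*(-4) = -4788 + 24 = -4764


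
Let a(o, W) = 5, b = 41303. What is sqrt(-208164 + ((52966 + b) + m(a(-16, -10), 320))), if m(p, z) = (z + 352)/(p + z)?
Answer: I*sqrt(481197639)/65 ≈ 337.48*I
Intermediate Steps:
m(p, z) = (352 + z)/(p + z)
sqrt(-208164 + ((52966 + b) + m(a(-16, -10), 320))) = sqrt(-208164 + ((52966 + 41303) + (352 + 320)/(5 + 320))) = sqrt(-208164 + (94269 + 672/325)) = sqrt(-208164 + 30638097/325) = sqrt(-37015203/325) = I*sqrt(481197639)/65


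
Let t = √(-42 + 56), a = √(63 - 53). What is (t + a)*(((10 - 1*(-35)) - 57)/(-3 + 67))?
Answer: -3*√10/16 - 3*√14/16 ≈ -1.2945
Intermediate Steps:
a = √10 ≈ 3.1623
t = √14 ≈ 3.7417
(t + a)*(((10 - 1*(-35)) - 57)/(-3 + 67)) = (√14 + √10)*(((10 - 1*(-35)) - 57)/(-3 + 67)) = (√10 + √14)*(((10 + 35) - 57)/64) = (√10 + √14)*((45 - 57)*(1/64)) = (√10 + √14)*(-12*1/64) = (√10 + √14)*(-3/16) = -3*√10/16 - 3*√14/16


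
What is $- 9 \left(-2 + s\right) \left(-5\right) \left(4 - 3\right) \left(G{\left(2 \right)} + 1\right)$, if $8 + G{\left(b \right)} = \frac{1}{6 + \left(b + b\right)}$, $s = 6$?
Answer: $-1242$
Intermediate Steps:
$G{\left(b \right)} = -8 + \frac{1}{6 + 2 b}$ ($G{\left(b \right)} = -8 + \frac{1}{6 + \left(b + b\right)} = -8 + \frac{1}{6 + 2 b}$)
$- 9 \left(-2 + s\right) \left(-5\right) \left(4 - 3\right) \left(G{\left(2 \right)} + 1\right) = - 9 \left(-2 + 6\right) \left(-5\right) \left(4 - 3\right) \left(\frac{-47 - 32}{2 \left(3 + 2\right)} + 1\right) = - 9 \cdot 4 \left(-5\right) 1 \left(\frac{-47 - 32}{2 \cdot 5} + 1\right) = \left(-9\right) \left(-20\right) 1 \left(\frac{1}{2} \cdot \frac{1}{5} \left(-79\right) + 1\right) = 180 \cdot 1 \left(- \frac{79}{10} + 1\right) = 180 \cdot 1 \left(- \frac{69}{10}\right) = 180 \left(- \frac{69}{10}\right) = -1242$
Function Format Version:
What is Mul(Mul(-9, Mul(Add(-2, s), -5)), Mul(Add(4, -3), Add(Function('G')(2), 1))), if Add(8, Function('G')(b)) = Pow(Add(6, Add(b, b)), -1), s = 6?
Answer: -1242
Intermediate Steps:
Function('G')(b) = Add(-8, Pow(Add(6, Mul(2, b)), -1)) (Function('G')(b) = Add(-8, Pow(Add(6, Add(b, b)), -1)) = Add(-8, Pow(Add(6, Mul(2, b)), -1)))
Mul(Mul(-9, Mul(Add(-2, s), -5)), Mul(Add(4, -3), Add(Function('G')(2), 1))) = Mul(Mul(-9, Mul(Add(-2, 6), -5)), Mul(Add(4, -3), Add(Mul(Rational(1, 2), Pow(Add(3, 2), -1), Add(-47, Mul(-16, 2))), 1))) = Mul(Mul(-9, Mul(4, -5)), Mul(1, Add(Mul(Rational(1, 2), Pow(5, -1), Add(-47, -32)), 1))) = Mul(Mul(-9, -20), Mul(1, Add(Mul(Rational(1, 2), Rational(1, 5), -79), 1))) = Mul(180, Mul(1, Add(Rational(-79, 10), 1))) = Mul(180, Mul(1, Rational(-69, 10))) = Mul(180, Rational(-69, 10)) = -1242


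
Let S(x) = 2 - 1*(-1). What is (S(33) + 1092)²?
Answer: 1199025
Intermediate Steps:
S(x) = 3 (S(x) = 2 + 1 = 3)
(S(33) + 1092)² = (3 + 1092)² = 1095² = 1199025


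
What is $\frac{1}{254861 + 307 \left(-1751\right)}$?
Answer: $- \frac{1}{282696} \approx -3.5374 \cdot 10^{-6}$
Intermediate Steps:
$\frac{1}{254861 + 307 \left(-1751\right)} = \frac{1}{254861 - 537557} = \frac{1}{-282696} = - \frac{1}{282696}$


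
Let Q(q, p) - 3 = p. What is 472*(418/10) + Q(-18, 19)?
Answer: 98758/5 ≈ 19752.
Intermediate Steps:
Q(q, p) = 3 + p
472*(418/10) + Q(-18, 19) = 472*(418/10) + (3 + 19) = 472*(418*(⅒)) + 22 = 472*(209/5) + 22 = 98648/5 + 22 = 98758/5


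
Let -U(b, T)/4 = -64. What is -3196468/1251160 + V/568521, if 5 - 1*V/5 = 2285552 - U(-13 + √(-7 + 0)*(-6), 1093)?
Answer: -4028395655407/177827683590 ≈ -22.653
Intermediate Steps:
U(b, T) = 256 (U(b, T) = -4*(-64) = 256)
V = -11426455 (V = 25 - 5*(2285552 - 1*256) = 25 - 5*(2285552 - 256) = 25 - 5*2285296 = 25 - 11426480 = -11426455)
-3196468/1251160 + V/568521 = -3196468/1251160 - 11426455/568521 = -3196468*1/1251160 - 11426455*1/568521 = -799117/312790 - 11426455/568521 = -4028395655407/177827683590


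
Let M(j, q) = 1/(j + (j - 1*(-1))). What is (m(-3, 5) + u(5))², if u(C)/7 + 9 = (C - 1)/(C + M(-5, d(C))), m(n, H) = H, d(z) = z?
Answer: 330625/121 ≈ 2732.4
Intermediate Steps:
M(j, q) = 1/(1 + 2*j) (M(j, q) = 1/(j + (j + 1)) = 1/(j + (1 + j)) = 1/(1 + 2*j))
u(C) = -63 + 7*(-1 + C)/(-⅑ + C) (u(C) = -63 + 7*((C - 1)/(C + 1/(1 + 2*(-5)))) = -63 + 7*((-1 + C)/(C + 1/(1 - 10))) = -63 + 7*((-1 + C)/(C + 1/(-9))) = -63 + 7*((-1 + C)/(C - ⅑)) = -63 + 7*((-1 + C)/(-⅑ + C)) = -63 + 7*(-1 + C)/(-⅑ + C))
(m(-3, 5) + u(5))² = (5 - 504*5/(-1 + 9*5))² = (5 - 504*5/(-1 + 45))² = (5 - 504*5/44)² = (5 - 504*5*1/44)² = (5 - 630/11)² = (-575/11)² = 330625/121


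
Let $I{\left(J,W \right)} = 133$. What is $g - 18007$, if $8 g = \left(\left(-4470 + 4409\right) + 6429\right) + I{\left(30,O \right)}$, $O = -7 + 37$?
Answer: $- \frac{137555}{8} \approx -17194.0$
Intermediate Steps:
$O = 30$
$g = \frac{6501}{8}$ ($g = \frac{\left(\left(-4470 + 4409\right) + 6429\right) + 133}{8} = \frac{\left(-61 + 6429\right) + 133}{8} = \frac{6368 + 133}{8} = \frac{1}{8} \cdot 6501 = \frac{6501}{8} \approx 812.63$)
$g - 18007 = \frac{6501}{8} - 18007 = - \frac{137555}{8}$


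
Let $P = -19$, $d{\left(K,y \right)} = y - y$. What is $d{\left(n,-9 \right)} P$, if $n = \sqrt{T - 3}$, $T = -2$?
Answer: $0$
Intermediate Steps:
$n = i \sqrt{5}$ ($n = \sqrt{-2 - 3} = \sqrt{-5} = i \sqrt{5} \approx 2.2361 i$)
$d{\left(K,y \right)} = 0$
$d{\left(n,-9 \right)} P = 0 \left(-19\right) = 0$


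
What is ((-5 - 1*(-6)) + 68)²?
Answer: 4761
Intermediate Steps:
((-5 - 1*(-6)) + 68)² = ((-5 + 6) + 68)² = (1 + 68)² = 69² = 4761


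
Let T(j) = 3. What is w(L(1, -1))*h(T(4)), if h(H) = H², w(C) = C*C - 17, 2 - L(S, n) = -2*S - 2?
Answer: 171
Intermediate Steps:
L(S, n) = 4 + 2*S (L(S, n) = 2 - (-2*S - 2) = 2 - (-2 - 2*S) = 2 + (2 + 2*S) = 4 + 2*S)
w(C) = -17 + C² (w(C) = C² - 17 = -17 + C²)
w(L(1, -1))*h(T(4)) = (-17 + (4 + 2*1)²)*3² = (-17 + (4 + 2)²)*9 = (-17 + 6²)*9 = (-17 + 36)*9 = 19*9 = 171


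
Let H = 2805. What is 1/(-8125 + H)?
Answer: -1/5320 ≈ -0.00018797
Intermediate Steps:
1/(-8125 + H) = 1/(-8125 + 2805) = 1/(-5320) = -1/5320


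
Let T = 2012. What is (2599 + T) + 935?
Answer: 5546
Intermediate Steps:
(2599 + T) + 935 = (2599 + 2012) + 935 = 4611 + 935 = 5546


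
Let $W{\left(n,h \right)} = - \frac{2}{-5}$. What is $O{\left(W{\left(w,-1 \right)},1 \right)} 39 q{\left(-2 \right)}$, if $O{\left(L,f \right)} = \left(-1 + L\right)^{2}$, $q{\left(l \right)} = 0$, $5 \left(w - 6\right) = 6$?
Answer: $0$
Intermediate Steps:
$w = \frac{36}{5}$ ($w = 6 + \frac{1}{5} \cdot 6 = 6 + \frac{6}{5} = \frac{36}{5} \approx 7.2$)
$W{\left(n,h \right)} = \frac{2}{5}$ ($W{\left(n,h \right)} = \left(-2\right) \left(- \frac{1}{5}\right) = \frac{2}{5}$)
$O{\left(W{\left(w,-1 \right)},1 \right)} 39 q{\left(-2 \right)} = \left(-1 + \frac{2}{5}\right)^{2} \cdot 39 \cdot 0 = \left(- \frac{3}{5}\right)^{2} \cdot 39 \cdot 0 = \frac{9}{25} \cdot 39 \cdot 0 = \frac{351}{25} \cdot 0 = 0$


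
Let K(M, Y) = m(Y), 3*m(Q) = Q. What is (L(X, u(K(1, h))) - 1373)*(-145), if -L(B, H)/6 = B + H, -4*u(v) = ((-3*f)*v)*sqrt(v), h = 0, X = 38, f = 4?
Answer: 232145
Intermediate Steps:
m(Q) = Q/3
K(M, Y) = Y/3
u(v) = 3*v**(3/2) (u(v) = -(-3*4)*v*sqrt(v)/4 = -(-12*v)*sqrt(v)/4 = -(-3)*v**(3/2) = 3*v**(3/2))
L(B, H) = -6*B - 6*H (L(B, H) = -6*(B + H) = -6*B - 6*H)
(L(X, u(K(1, h))) - 1373)*(-145) = ((-6*38 - 18*((1/3)*0)**(3/2)) - 1373)*(-145) = ((-228 - 18*0**(3/2)) - 1373)*(-145) = ((-228 - 18*0) - 1373)*(-145) = ((-228 - 6*0) - 1373)*(-145) = ((-228 + 0) - 1373)*(-145) = (-228 - 1373)*(-145) = -1601*(-145) = 232145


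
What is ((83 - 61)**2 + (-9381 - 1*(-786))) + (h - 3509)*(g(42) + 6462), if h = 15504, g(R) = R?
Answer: 78007369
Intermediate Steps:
((83 - 61)**2 + (-9381 - 1*(-786))) + (h - 3509)*(g(42) + 6462) = ((83 - 61)**2 + (-9381 - 1*(-786))) + (15504 - 3509)*(42 + 6462) = (22**2 + (-9381 + 786)) + 11995*6504 = (484 - 8595) + 78015480 = -8111 + 78015480 = 78007369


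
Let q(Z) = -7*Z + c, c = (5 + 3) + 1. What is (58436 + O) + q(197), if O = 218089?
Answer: 275155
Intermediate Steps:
c = 9 (c = 8 + 1 = 9)
q(Z) = 9 - 7*Z (q(Z) = -7*Z + 9 = 9 - 7*Z)
(58436 + O) + q(197) = (58436 + 218089) + (9 - 7*197) = 276525 + (9 - 1379) = 276525 - 1370 = 275155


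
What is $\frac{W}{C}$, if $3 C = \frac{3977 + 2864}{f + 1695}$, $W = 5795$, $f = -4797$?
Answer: $- \frac{53928270}{6841} \approx -7883.1$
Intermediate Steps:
$C = - \frac{6841}{9306}$ ($C = \frac{\left(3977 + 2864\right) \frac{1}{-4797 + 1695}}{3} = \frac{6841 \frac{1}{-3102}}{3} = \frac{6841 \left(- \frac{1}{3102}\right)}{3} = \frac{1}{3} \left(- \frac{6841}{3102}\right) = - \frac{6841}{9306} \approx -0.73512$)
$\frac{W}{C} = \frac{5795}{- \frac{6841}{9306}} = 5795 \left(- \frac{9306}{6841}\right) = - \frac{53928270}{6841}$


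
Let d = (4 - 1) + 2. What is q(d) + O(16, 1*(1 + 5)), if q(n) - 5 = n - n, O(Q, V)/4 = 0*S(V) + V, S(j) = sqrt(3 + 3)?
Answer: 29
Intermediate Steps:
S(j) = sqrt(6)
O(Q, V) = 4*V (O(Q, V) = 4*(0*sqrt(6) + V) = 4*(0 + V) = 4*V)
d = 5 (d = 3 + 2 = 5)
q(n) = 5 (q(n) = 5 + (n - n) = 5 + 0 = 5)
q(d) + O(16, 1*(1 + 5)) = 5 + 4*(1*(1 + 5)) = 5 + 4*(1*6) = 5 + 4*6 = 5 + 24 = 29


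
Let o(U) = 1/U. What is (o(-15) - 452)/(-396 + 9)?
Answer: 6781/5805 ≈ 1.1681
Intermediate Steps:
(o(-15) - 452)/(-396 + 9) = (1/(-15) - 452)/(-396 + 9) = (-1/15 - 452)/(-387) = -6781/15*(-1/387) = 6781/5805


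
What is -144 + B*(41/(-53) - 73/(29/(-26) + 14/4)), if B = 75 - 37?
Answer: -2196176/1643 ≈ -1336.7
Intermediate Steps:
B = 38
-144 + B*(41/(-53) - 73/(29/(-26) + 14/4)) = -144 + 38*(41/(-53) - 73/(29/(-26) + 14/4)) = -144 + 38*(41*(-1/53) - 73/(29*(-1/26) + 14*(¼))) = -144 + 38*(-41/53 - 73/(-29/26 + 7/2)) = -144 + 38*(-41/53 - 73/31/13) = -144 + 38*(-41/53 - 73*13/31) = -144 + 38*(-41/53 - 949/31) = -144 + 38*(-51568/1643) = -144 - 1959584/1643 = -2196176/1643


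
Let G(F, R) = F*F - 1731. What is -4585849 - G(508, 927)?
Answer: -4842182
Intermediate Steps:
G(F, R) = -1731 + F² (G(F, R) = F² - 1731 = -1731 + F²)
-4585849 - G(508, 927) = -4585849 - (-1731 + 508²) = -4585849 - (-1731 + 258064) = -4585849 - 1*256333 = -4585849 - 256333 = -4842182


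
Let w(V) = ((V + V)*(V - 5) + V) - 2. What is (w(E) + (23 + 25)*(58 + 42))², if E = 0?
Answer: 23020804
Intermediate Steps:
w(V) = -2 + V + 2*V*(-5 + V) (w(V) = ((2*V)*(-5 + V) + V) - 2 = (2*V*(-5 + V) + V) - 2 = (V + 2*V*(-5 + V)) - 2 = -2 + V + 2*V*(-5 + V))
(w(E) + (23 + 25)*(58 + 42))² = ((-2 - 9*0 + 2*0²) + (23 + 25)*(58 + 42))² = ((-2 + 0 + 2*0) + 48*100)² = ((-2 + 0 + 0) + 4800)² = (-2 + 4800)² = 4798² = 23020804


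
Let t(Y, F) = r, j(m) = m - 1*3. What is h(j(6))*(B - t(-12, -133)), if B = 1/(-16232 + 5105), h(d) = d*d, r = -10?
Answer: 333807/3709 ≈ 89.999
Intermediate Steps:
j(m) = -3 + m (j(m) = m - 3 = -3 + m)
t(Y, F) = -10
h(d) = d²
B = -1/11127 (B = 1/(-11127) = -1/11127 ≈ -8.9871e-5)
h(j(6))*(B - t(-12, -133)) = (-3 + 6)²*(-1/11127 - 1*(-10)) = 3²*(-1/11127 + 10) = 9*(111269/11127) = 333807/3709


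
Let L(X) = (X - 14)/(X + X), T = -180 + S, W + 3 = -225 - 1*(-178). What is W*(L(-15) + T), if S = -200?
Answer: 56855/3 ≈ 18952.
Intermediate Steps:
W = -50 (W = -3 + (-225 - 1*(-178)) = -3 + (-225 + 178) = -3 - 47 = -50)
T = -380 (T = -180 - 200 = -380)
L(X) = (-14 + X)/(2*X) (L(X) = (-14 + X)/((2*X)) = (-14 + X)*(1/(2*X)) = (-14 + X)/(2*X))
W*(L(-15) + T) = -50*((½)*(-14 - 15)/(-15) - 380) = -50*((½)*(-1/15)*(-29) - 380) = -50*(29/30 - 380) = -50*(-11371/30) = 56855/3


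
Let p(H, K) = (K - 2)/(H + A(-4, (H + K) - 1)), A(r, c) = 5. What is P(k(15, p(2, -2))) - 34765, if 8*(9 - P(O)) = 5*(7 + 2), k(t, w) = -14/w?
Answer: -278093/8 ≈ -34762.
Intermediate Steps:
p(H, K) = (-2 + K)/(5 + H) (p(H, K) = (K - 2)/(H + 5) = (-2 + K)/(5 + H))
P(O) = 27/8 (P(O) = 9 - 5*(7 + 2)/8 = 9 - 5*9/8 = 9 - ⅛*45 = 9 - 45/8 = 27/8)
P(k(15, p(2, -2))) - 34765 = 27/8 - 34765 = -278093/8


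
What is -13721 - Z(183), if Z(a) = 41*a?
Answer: -21224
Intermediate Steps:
-13721 - Z(183) = -13721 - 41*183 = -13721 - 1*7503 = -13721 - 7503 = -21224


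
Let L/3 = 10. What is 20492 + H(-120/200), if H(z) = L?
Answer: 20522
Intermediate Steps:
L = 30 (L = 3*10 = 30)
H(z) = 30
20492 + H(-120/200) = 20492 + 30 = 20522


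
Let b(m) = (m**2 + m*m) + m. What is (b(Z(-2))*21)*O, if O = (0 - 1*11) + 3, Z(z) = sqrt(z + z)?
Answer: 1344 - 336*I ≈ 1344.0 - 336.0*I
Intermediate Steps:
Z(z) = sqrt(2)*sqrt(z) (Z(z) = sqrt(2*z) = sqrt(2)*sqrt(z))
O = -8 (O = (0 - 11) + 3 = -11 + 3 = -8)
b(m) = m + 2*m**2 (b(m) = (m**2 + m**2) + m = 2*m**2 + m = m + 2*m**2)
(b(Z(-2))*21)*O = (((sqrt(2)*sqrt(-2))*(1 + 2*(sqrt(2)*sqrt(-2))))*21)*(-8) = (((sqrt(2)*(I*sqrt(2)))*(1 + 2*(sqrt(2)*(I*sqrt(2)))))*21)*(-8) = (((2*I)*(1 + 2*(2*I)))*21)*(-8) = (((2*I)*(1 + 4*I))*21)*(-8) = ((2*I*(1 + 4*I))*21)*(-8) = (42*I*(1 + 4*I))*(-8) = -336*I*(1 + 4*I)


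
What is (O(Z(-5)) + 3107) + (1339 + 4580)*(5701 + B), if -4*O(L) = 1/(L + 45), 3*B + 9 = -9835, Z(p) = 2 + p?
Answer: 2406619151/168 ≈ 1.4325e+7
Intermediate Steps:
B = -9844/3 (B = -3 + (⅓)*(-9835) = -3 - 9835/3 = -9844/3 ≈ -3281.3)
O(L) = -1/(4*(45 + L)) (O(L) = -1/(4*(L + 45)) = -1/(4*(45 + L)))
(O(Z(-5)) + 3107) + (1339 + 4580)*(5701 + B) = (-1/(180 + 4*(2 - 5)) + 3107) + (1339 + 4580)*(5701 - 9844/3) = (-1/(180 + 4*(-3)) + 3107) + 5919*(7259/3) = (-1/(180 - 12) + 3107) + 14322007 = (-1/168 + 3107) + 14322007 = 521975/168 + 14322007 = 2406619151/168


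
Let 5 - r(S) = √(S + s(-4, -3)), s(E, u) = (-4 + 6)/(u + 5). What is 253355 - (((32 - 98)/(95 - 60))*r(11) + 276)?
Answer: 1771619/7 - 132*√3/35 ≈ 2.5308e+5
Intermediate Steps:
s(E, u) = 2/(5 + u)
r(S) = 5 - √(1 + S) (r(S) = 5 - √(S + 2/(5 - 3)) = 5 - √(S + 2/2) = 5 - √(S + 2*(½)) = 5 - √(S + 1) = 5 - √(1 + S))
253355 - (((32 - 98)/(95 - 60))*r(11) + 276) = 253355 - (((32 - 98)/(95 - 60))*(5 - √(1 + 11)) + 276) = 253355 - ((-66/35)*(5 - √12) + 276) = 253355 - ((-66*1/35)*(5 - 2*√3) + 276) = 253355 - (-66*(5 - 2*√3)/35 + 276) = 253355 - ((-66/7 + 132*√3/35) + 276) = 253355 - (1866/7 + 132*√3/35) = 253355 + (-1866/7 - 132*√3/35) = 1771619/7 - 132*√3/35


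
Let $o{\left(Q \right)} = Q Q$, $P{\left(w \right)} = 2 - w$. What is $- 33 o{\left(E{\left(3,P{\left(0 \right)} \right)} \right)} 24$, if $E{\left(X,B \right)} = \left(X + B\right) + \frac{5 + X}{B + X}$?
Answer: $- \frac{862488}{25} \approx -34500.0$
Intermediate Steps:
$E{\left(X,B \right)} = B + X + \frac{5 + X}{B + X}$ ($E{\left(X,B \right)} = \left(B + X\right) + \frac{5 + X}{B + X} = B + X + \frac{5 + X}{B + X}$)
$o{\left(Q \right)} = Q^{2}$
$- 33 o{\left(E{\left(3,P{\left(0 \right)} \right)} \right)} 24 = - 33 \left(\frac{5 + 3 + \left(2 - 0\right)^{2} + 3^{2} + 2 \left(2 - 0\right) 3}{\left(2 - 0\right) + 3}\right)^{2} \cdot 24 = - 33 \left(\frac{5 + 3 + \left(2 + 0\right)^{2} + 9 + 2 \left(2 + 0\right) 3}{\left(2 + 0\right) + 3}\right)^{2} \cdot 24 = - 33 \left(\frac{5 + 3 + 2^{2} + 9 + 2 \cdot 2 \cdot 3}{2 + 3}\right)^{2} \cdot 24 = - 33 \left(\frac{5 + 3 + 4 + 9 + 12}{5}\right)^{2} \cdot 24 = - 33 \left(\frac{1}{5} \cdot 33\right)^{2} \cdot 24 = - 33 \left(\frac{33}{5}\right)^{2} \cdot 24 = \left(-33\right) \frac{1089}{25} \cdot 24 = \left(- \frac{35937}{25}\right) 24 = - \frac{862488}{25}$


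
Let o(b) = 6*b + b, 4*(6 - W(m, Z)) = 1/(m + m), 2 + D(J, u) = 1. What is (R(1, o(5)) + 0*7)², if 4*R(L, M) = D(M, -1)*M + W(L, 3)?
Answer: 54289/1024 ≈ 53.017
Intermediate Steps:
D(J, u) = -1 (D(J, u) = -2 + 1 = -1)
W(m, Z) = 6 - 1/(8*m) (W(m, Z) = 6 - 1/(4*(m + m)) = 6 - 1/(2*m)/4 = 6 - 1/(8*m))
o(b) = 7*b
R(L, M) = 3/2 - M/4 - 1/(32*L) (R(L, M) = (-M + (6 - 1/(8*L)))/4 = (6 - M - 1/(8*L))/4 = 3/2 - M/4 - 1/(32*L))
(R(1, o(5)) + 0*7)² = ((3/2 - 7*5/4 - 1/32/1) + 0*7)² = ((3/2 - ¼*35 - 1/32*1) + 0)² = ((3/2 - 35/4 - 1/32) + 0)² = (-233/32 + 0)² = (-233/32)² = 54289/1024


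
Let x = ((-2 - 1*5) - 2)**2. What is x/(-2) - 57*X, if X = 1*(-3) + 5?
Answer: -309/2 ≈ -154.50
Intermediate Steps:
x = 81 (x = ((-2 - 5) - 2)**2 = (-7 - 2)**2 = (-9)**2 = 81)
X = 2 (X = -3 + 5 = 2)
x/(-2) - 57*X = 81/(-2) - 57*2 = 81*(-1/2) - 114 = -81/2 - 114 = -309/2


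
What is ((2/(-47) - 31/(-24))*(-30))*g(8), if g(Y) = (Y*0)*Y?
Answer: 0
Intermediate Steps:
g(Y) = 0 (g(Y) = 0*Y = 0)
((2/(-47) - 31/(-24))*(-30))*g(8) = ((2/(-47) - 31/(-24))*(-30))*0 = ((2*(-1/47) - 31*(-1/24))*(-30))*0 = ((-2/47 + 31/24)*(-30))*0 = ((1409/1128)*(-30))*0 = -7045/188*0 = 0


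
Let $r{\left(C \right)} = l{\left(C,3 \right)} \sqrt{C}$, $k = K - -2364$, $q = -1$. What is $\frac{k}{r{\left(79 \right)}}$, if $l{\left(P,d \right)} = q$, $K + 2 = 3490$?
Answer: $- \frac{5852 \sqrt{79}}{79} \approx -658.4$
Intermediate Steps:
$K = 3488$ ($K = -2 + 3490 = 3488$)
$k = 5852$ ($k = 3488 - -2364 = 3488 + 2364 = 5852$)
$l{\left(P,d \right)} = -1$
$r{\left(C \right)} = - \sqrt{C}$
$\frac{k}{r{\left(79 \right)}} = \frac{5852}{\left(-1\right) \sqrt{79}} = 5852 \left(- \frac{\sqrt{79}}{79}\right) = - \frac{5852 \sqrt{79}}{79}$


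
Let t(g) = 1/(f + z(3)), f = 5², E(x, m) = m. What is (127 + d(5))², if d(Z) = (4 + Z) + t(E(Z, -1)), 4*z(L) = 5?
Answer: 204032656/11025 ≈ 18506.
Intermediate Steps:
z(L) = 5/4 (z(L) = (¼)*5 = 5/4)
f = 25
t(g) = 4/105 (t(g) = 1/(25 + 5/4) = 1/(105/4) = 4/105)
d(Z) = 424/105 + Z (d(Z) = (4 + Z) + 4/105 = 424/105 + Z)
(127 + d(5))² = (127 + (424/105 + 5))² = (127 + 949/105)² = (14284/105)² = 204032656/11025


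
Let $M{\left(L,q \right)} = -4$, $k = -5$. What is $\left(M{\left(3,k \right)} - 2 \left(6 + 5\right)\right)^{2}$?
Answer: $676$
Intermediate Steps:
$\left(M{\left(3,k \right)} - 2 \left(6 + 5\right)\right)^{2} = \left(-4 - 2 \left(6 + 5\right)\right)^{2} = \left(-4 - 22\right)^{2} = \left(-26\right)^{2} = 676$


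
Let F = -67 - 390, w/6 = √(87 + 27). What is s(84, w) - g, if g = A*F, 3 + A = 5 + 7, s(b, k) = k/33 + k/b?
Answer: 4113 + 39*√114/154 ≈ 4115.7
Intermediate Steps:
w = 6*√114 (w = 6*√(87 + 27) = 6*√114 ≈ 64.063)
s(b, k) = k/33 + k/b (s(b, k) = k*(1/33) + k/b = k/33 + k/b)
F = -457
A = 9 (A = -3 + (5 + 7) = -3 + 12 = 9)
g = -4113 (g = 9*(-457) = -4113)
s(84, w) - g = ((6*√114)/33 + (6*√114)/84) - 1*(-4113) = (2*√114/11 + (6*√114)*(1/84)) + 4113 = (2*√114/11 + √114/14) + 4113 = 39*√114/154 + 4113 = 4113 + 39*√114/154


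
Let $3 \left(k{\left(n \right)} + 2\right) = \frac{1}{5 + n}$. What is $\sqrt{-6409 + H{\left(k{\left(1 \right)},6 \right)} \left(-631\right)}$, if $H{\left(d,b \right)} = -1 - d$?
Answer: $\frac{i \sqrt{252178}}{6} \approx 83.696 i$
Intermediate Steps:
$k{\left(n \right)} = -2 + \frac{1}{3 \left(5 + n\right)}$
$\sqrt{-6409 + H{\left(k{\left(1 \right)},6 \right)} \left(-631\right)} = \sqrt{-6409 + \left(-1 - \frac{-29 - 6}{3 \left(5 + 1\right)}\right) \left(-631\right)} = \sqrt{-6409 + \left(-1 - \frac{-29 - 6}{3 \cdot 6}\right) \left(-631\right)} = \sqrt{-6409 + \left(-1 - \frac{1}{3} \cdot \frac{1}{6} \left(-35\right)\right) \left(-631\right)} = \sqrt{-6409 + \left(-1 - - \frac{35}{18}\right) \left(-631\right)} = \sqrt{-6409 + \left(-1 + \frac{35}{18}\right) \left(-631\right)} = \sqrt{-6409 + \frac{17}{18} \left(-631\right)} = \sqrt{-6409 - \frac{10727}{18}} = \sqrt{- \frac{126089}{18}} = \frac{i \sqrt{252178}}{6}$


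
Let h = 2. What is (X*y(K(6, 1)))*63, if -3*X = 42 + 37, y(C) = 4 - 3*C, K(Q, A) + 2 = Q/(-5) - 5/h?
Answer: -350049/10 ≈ -35005.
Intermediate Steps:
K(Q, A) = -9/2 - Q/5 (K(Q, A) = -2 + (Q/(-5) - 5/2) = -2 + (Q*(-⅕) - 5*½) = -2 + (-Q/5 - 5/2) = -2 + (-5/2 - Q/5) = -9/2 - Q/5)
X = -79/3 (X = -(42 + 37)/3 = -⅓*79 = -79/3 ≈ -26.333)
(X*y(K(6, 1)))*63 = -79*(4 - 3*(-9/2 - ⅕*6))/3*63 = -79*(4 - 3*(-9/2 - 6/5))/3*63 = -79*(4 - 3*(-57/10))/3*63 = -79*(4 + 171/10)/3*63 = -79/3*211/10*63 = -16669/30*63 = -350049/10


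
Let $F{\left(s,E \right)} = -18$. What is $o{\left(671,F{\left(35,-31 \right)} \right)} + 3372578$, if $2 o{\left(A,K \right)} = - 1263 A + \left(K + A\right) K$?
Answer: $\frac{5885929}{2} \approx 2.943 \cdot 10^{6}$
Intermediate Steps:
$o{\left(A,K \right)} = - \frac{1263 A}{2} + \frac{K \left(A + K\right)}{2}$ ($o{\left(A,K \right)} = \frac{- 1263 A + \left(K + A\right) K}{2} = \frac{- 1263 A + \left(A + K\right) K}{2} = \frac{- 1263 A + K \left(A + K\right)}{2} = - \frac{1263 A}{2} + \frac{K \left(A + K\right)}{2}$)
$o{\left(671,F{\left(35,-31 \right)} \right)} + 3372578 = \left(\frac{\left(-18\right)^{2}}{2} - \frac{847473}{2} + \frac{1}{2} \cdot 671 \left(-18\right)\right) + 3372578 = \left(\frac{1}{2} \cdot 324 - \frac{847473}{2} - 6039\right) + 3372578 = \left(162 - \frac{847473}{2} - 6039\right) + 3372578 = - \frac{859227}{2} + 3372578 = \frac{5885929}{2}$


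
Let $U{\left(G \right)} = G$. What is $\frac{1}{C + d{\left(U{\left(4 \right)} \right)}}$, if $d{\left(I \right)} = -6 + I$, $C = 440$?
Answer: $\frac{1}{438} \approx 0.0022831$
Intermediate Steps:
$\frac{1}{C + d{\left(U{\left(4 \right)} \right)}} = \frac{1}{440 + \left(-6 + 4\right)} = \frac{1}{440 - 2} = \frac{1}{438}$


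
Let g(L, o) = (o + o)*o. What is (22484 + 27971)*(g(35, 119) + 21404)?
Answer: 2508925330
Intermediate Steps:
g(L, o) = 2*o² (g(L, o) = (2*o)*o = 2*o²)
(22484 + 27971)*(g(35, 119) + 21404) = (22484 + 27971)*(2*119² + 21404) = 50455*(2*14161 + 21404) = 50455*(28322 + 21404) = 50455*49726 = 2508925330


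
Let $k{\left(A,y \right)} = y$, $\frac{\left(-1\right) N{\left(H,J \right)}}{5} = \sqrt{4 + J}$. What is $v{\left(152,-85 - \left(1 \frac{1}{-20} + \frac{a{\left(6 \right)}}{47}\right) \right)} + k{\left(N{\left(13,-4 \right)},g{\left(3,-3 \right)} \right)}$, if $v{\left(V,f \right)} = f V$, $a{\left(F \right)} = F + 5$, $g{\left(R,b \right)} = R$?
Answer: $- \frac{3042069}{235} \approx -12945.0$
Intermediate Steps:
$a{\left(F \right)} = 5 + F$
$N{\left(H,J \right)} = - 5 \sqrt{4 + J}$
$v{\left(V,f \right)} = V f$
$v{\left(152,-85 - \left(1 \frac{1}{-20} + \frac{a{\left(6 \right)}}{47}\right) \right)} + k{\left(N{\left(13,-4 \right)},g{\left(3,-3 \right)} \right)} = 152 \left(-85 - \left(1 \frac{1}{-20} + \frac{5 + 6}{47}\right)\right) + 3 = 152 \left(-85 - \left(1 \left(- \frac{1}{20}\right) + 11 \cdot \frac{1}{47}\right)\right) + 3 = 152 \left(-85 - \left(- \frac{1}{20} + \frac{11}{47}\right)\right) + 3 = 152 \left(-85 - \frac{173}{940}\right) + 3 = 152 \left(- \frac{80073}{940}\right) + 3 = - \frac{3042774}{235} + 3 = - \frac{3042069}{235}$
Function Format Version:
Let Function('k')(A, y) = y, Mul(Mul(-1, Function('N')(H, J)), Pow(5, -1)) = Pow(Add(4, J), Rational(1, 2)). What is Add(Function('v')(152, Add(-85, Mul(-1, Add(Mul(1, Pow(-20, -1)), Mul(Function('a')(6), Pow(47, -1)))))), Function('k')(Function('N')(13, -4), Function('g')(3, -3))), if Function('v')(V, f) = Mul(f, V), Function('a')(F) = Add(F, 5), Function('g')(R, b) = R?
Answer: Rational(-3042069, 235) ≈ -12945.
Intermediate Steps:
Function('a')(F) = Add(5, F)
Function('N')(H, J) = Mul(-5, Pow(Add(4, J), Rational(1, 2)))
Function('v')(V, f) = Mul(V, f)
Add(Function('v')(152, Add(-85, Mul(-1, Add(Mul(1, Pow(-20, -1)), Mul(Function('a')(6), Pow(47, -1)))))), Function('k')(Function('N')(13, -4), Function('g')(3, -3))) = Add(Mul(152, Add(-85, Mul(-1, Add(Mul(1, Pow(-20, -1)), Mul(Add(5, 6), Pow(47, -1)))))), 3) = Add(Mul(152, Add(-85, Mul(-1, Add(Mul(1, Rational(-1, 20)), Mul(11, Rational(1, 47)))))), 3) = Add(Mul(152, Add(-85, Mul(-1, Add(Rational(-1, 20), Rational(11, 47))))), 3) = Add(Mul(152, Add(-85, Mul(-1, Rational(173, 940)))), 3) = Add(Mul(152, Add(-85, Rational(-173, 940))), 3) = Add(Mul(152, Rational(-80073, 940)), 3) = Add(Rational(-3042774, 235), 3) = Rational(-3042069, 235)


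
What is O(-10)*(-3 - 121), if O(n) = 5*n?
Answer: 6200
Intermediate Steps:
O(-10)*(-3 - 121) = (5*(-10))*(-3 - 121) = -50*(-124) = 6200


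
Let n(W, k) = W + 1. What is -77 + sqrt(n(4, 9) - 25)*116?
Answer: -77 + 232*I*sqrt(5) ≈ -77.0 + 518.77*I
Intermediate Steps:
n(W, k) = 1 + W
-77 + sqrt(n(4, 9) - 25)*116 = -77 + sqrt((1 + 4) - 25)*116 = -77 + sqrt(5 - 25)*116 = -77 + sqrt(-20)*116 = -77 + (2*I*sqrt(5))*116 = -77 + 232*I*sqrt(5)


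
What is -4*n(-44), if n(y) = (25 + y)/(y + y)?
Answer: -19/22 ≈ -0.86364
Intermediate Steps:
n(y) = (25 + y)/(2*y) (n(y) = (25 + y)/((2*y)) = (25 + y)*(1/(2*y)) = (25 + y)/(2*y))
-4*n(-44) = -2*(25 - 44)/(-44) = -2*(-1)*(-19)/44 = -4*19/88 = -19/22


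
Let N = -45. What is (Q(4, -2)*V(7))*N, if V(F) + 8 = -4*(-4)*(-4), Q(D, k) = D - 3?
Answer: 3240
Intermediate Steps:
Q(D, k) = -3 + D
V(F) = -72 (V(F) = -8 - 4*(-4)*(-4) = -8 + 16*(-4) = -8 - 64 = -72)
(Q(4, -2)*V(7))*N = ((-3 + 4)*(-72))*(-45) = (1*(-72))*(-45) = -72*(-45) = 3240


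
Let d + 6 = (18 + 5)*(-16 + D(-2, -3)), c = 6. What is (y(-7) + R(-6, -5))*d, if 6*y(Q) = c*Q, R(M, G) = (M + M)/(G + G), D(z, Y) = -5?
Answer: 14181/5 ≈ 2836.2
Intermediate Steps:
d = -489 (d = -6 + (18 + 5)*(-16 - 5) = -6 + 23*(-21) = -6 - 483 = -489)
R(M, G) = M/G (R(M, G) = (2*M)/((2*G)) = (2*M)*(1/(2*G)) = M/G)
y(Q) = Q (y(Q) = (6*Q)/6 = Q)
(y(-7) + R(-6, -5))*d = (-7 - 6/(-5))*(-489) = (-7 - 6*(-⅕))*(-489) = (-7 + 6/5)*(-489) = -29/5*(-489) = 14181/5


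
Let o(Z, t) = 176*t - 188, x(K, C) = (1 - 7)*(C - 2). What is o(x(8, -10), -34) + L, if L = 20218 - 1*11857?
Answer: 2189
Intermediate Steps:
x(K, C) = 12 - 6*C (x(K, C) = -6*(-2 + C) = 12 - 6*C)
o(Z, t) = -188 + 176*t
L = 8361 (L = 20218 - 11857 = 8361)
o(x(8, -10), -34) + L = (-188 + 176*(-34)) + 8361 = (-188 - 5984) + 8361 = -6172 + 8361 = 2189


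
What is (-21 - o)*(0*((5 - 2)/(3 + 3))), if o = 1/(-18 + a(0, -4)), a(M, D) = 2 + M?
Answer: 0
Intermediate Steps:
o = -1/16 (o = 1/(-18 + (2 + 0)) = 1/(-18 + 2) = 1/(-16) = -1/16 ≈ -0.062500)
(-21 - o)*(0*((5 - 2)/(3 + 3))) = (-21 - 1*(-1/16))*(0*((5 - 2)/(3 + 3))) = (-21 + 1/16)*(0*(3/6)) = -0*3*(⅙) = -0/2 = -335/16*0 = 0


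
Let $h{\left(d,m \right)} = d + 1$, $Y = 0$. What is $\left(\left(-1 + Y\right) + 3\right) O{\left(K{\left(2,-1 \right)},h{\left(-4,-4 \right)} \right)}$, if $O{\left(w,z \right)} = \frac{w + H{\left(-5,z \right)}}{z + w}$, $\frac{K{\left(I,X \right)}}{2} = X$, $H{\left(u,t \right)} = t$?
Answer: $2$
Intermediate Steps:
$K{\left(I,X \right)} = 2 X$
$h{\left(d,m \right)} = 1 + d$
$O{\left(w,z \right)} = 1$ ($O{\left(w,z \right)} = \frac{w + z}{z + w} = \frac{w + z}{w + z} = 1$)
$\left(\left(-1 + Y\right) + 3\right) O{\left(K{\left(2,-1 \right)},h{\left(-4,-4 \right)} \right)} = \left(\left(-1 + 0\right) + 3\right) 1 = \left(-1 + 3\right) 1 = 2 \cdot 1 = 2$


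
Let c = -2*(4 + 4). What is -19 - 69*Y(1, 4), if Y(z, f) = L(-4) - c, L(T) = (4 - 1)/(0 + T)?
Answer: -4285/4 ≈ -1071.3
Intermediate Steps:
L(T) = 3/T
c = -16 (c = -2*8 = -16)
Y(z, f) = 61/4 (Y(z, f) = 3/(-4) - 1*(-16) = 3*(-¼) + 16 = -¾ + 16 = 61/4)
-19 - 69*Y(1, 4) = -19 - 69*61/4 = -19 - 4209/4 = -4285/4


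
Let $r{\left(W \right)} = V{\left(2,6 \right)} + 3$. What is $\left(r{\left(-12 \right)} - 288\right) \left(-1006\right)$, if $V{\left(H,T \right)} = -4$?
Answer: $290734$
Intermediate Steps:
$r{\left(W \right)} = -1$ ($r{\left(W \right)} = -4 + 3 = -1$)
$\left(r{\left(-12 \right)} - 288\right) \left(-1006\right) = \left(-1 - 288\right) \left(-1006\right) = \left(-289\right) \left(-1006\right) = 290734$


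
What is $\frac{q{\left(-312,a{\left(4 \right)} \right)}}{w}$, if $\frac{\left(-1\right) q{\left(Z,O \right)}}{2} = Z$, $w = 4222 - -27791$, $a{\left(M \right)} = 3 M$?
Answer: $\frac{208}{10671} \approx 0.019492$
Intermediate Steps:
$w = 32013$ ($w = 4222 + 27791 = 32013$)
$q{\left(Z,O \right)} = - 2 Z$
$\frac{q{\left(-312,a{\left(4 \right)} \right)}}{w} = \frac{\left(-2\right) \left(-312\right)}{32013} = 624 \cdot \frac{1}{32013} = \frac{208}{10671}$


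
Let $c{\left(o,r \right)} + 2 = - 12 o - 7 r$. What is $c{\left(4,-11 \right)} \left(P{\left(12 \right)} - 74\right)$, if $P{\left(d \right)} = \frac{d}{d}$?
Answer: $-1971$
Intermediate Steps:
$P{\left(d \right)} = 1$
$c{\left(o,r \right)} = -2 - 12 o - 7 r$ ($c{\left(o,r \right)} = -2 - \left(7 r + 12 o\right) = -2 - 12 o - 7 r$)
$c{\left(4,-11 \right)} \left(P{\left(12 \right)} - 74\right) = \left(-2 - 48 - -77\right) \left(1 - 74\right) = \left(-2 - 48 + 77\right) \left(-73\right) = 27 \left(-73\right) = -1971$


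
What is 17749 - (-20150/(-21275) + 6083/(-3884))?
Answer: 58667531845/3305284 ≈ 17750.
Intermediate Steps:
17749 - (-20150/(-21275) + 6083/(-3884)) = 17749 - (-20150*(-1/21275) + 6083*(-1/3884)) = 17749 - (806/851 - 6083/3884) = 17749 - 1*(-2046129/3305284) = 17749 + 2046129/3305284 = 58667531845/3305284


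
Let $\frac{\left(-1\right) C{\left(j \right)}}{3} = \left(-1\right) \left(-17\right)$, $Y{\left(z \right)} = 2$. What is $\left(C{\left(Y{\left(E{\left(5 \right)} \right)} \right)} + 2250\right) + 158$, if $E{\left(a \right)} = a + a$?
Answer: $2357$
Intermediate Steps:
$E{\left(a \right)} = 2 a$
$C{\left(j \right)} = -51$ ($C{\left(j \right)} = - 3 \left(\left(-1\right) \left(-17\right)\right) = \left(-3\right) 17 = -51$)
$\left(C{\left(Y{\left(E{\left(5 \right)} \right)} \right)} + 2250\right) + 158 = \left(-51 + 2250\right) + 158 = 2199 + 158 = 2357$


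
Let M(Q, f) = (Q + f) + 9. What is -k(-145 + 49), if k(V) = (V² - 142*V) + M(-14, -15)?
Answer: -22828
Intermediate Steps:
M(Q, f) = 9 + Q + f
k(V) = -20 + V² - 142*V (k(V) = (V² - 142*V) + (9 - 14 - 15) = (V² - 142*V) - 20 = -20 + V² - 142*V)
-k(-145 + 49) = -(-20 + (-145 + 49)² - 142*(-145 + 49)) = -(-20 + (-96)² - 142*(-96)) = -(-20 + 9216 + 13632) = -1*22828 = -22828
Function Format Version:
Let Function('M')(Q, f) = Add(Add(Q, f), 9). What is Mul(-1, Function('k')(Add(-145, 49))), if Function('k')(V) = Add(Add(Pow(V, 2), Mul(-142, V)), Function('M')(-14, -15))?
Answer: -22828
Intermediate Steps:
Function('M')(Q, f) = Add(9, Q, f)
Function('k')(V) = Add(-20, Pow(V, 2), Mul(-142, V)) (Function('k')(V) = Add(Add(Pow(V, 2), Mul(-142, V)), Add(9, -14, -15)) = Add(Add(Pow(V, 2), Mul(-142, V)), -20) = Add(-20, Pow(V, 2), Mul(-142, V)))
Mul(-1, Function('k')(Add(-145, 49))) = Mul(-1, Add(-20, Pow(Add(-145, 49), 2), Mul(-142, Add(-145, 49)))) = Mul(-1, Add(-20, Pow(-96, 2), Mul(-142, -96))) = Mul(-1, Add(-20, 9216, 13632)) = Mul(-1, 22828) = -22828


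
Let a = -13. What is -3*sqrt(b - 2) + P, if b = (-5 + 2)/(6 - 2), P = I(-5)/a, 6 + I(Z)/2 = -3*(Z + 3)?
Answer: -3*I*sqrt(11)/2 ≈ -4.9749*I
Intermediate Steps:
I(Z) = -30 - 6*Z (I(Z) = -12 + 2*(-3*(Z + 3)) = -12 + 2*(-3*(3 + Z)) = -12 + 2*(-9 - 3*Z) = -12 + (-18 - 6*Z) = -30 - 6*Z)
P = 0 (P = (-30 - 6*(-5))/(-13) = (-30 + 30)*(-1/13) = 0*(-1/13) = 0)
b = -3/4 ≈ -0.75000
-3*sqrt(b - 2) + P = -3*sqrt(-3/4 - 2) + 0 = -3*I*sqrt(11)/2 + 0 = -3*I*sqrt(11)/2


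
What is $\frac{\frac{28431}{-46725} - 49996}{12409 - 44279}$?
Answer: $\frac{778697177}{496375250} \approx 1.5688$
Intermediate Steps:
$\frac{\frac{28431}{-46725} - 49996}{12409 - 44279} = \frac{28431 \left(- \frac{1}{46725}\right) - 49996}{-31870} = \left(- \frac{9477}{15575} - 49996\right) \left(- \frac{1}{31870}\right) = \left(- \frac{778697177}{15575}\right) \left(- \frac{1}{31870}\right) = \frac{778697177}{496375250}$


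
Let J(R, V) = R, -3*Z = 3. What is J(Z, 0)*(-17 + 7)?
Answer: 10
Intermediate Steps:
Z = -1 (Z = -⅓*3 = -1)
J(Z, 0)*(-17 + 7) = -(-17 + 7) = -1*(-10) = 10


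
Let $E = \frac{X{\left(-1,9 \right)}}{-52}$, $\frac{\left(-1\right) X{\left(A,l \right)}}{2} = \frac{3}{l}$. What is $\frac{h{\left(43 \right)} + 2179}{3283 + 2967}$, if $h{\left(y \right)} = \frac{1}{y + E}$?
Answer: $\frac{7310623}{20968750} \approx 0.34864$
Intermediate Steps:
$X{\left(A,l \right)} = - \frac{6}{l}$ ($X{\left(A,l \right)} = - 2 \frac{3}{l} = - \frac{6}{l}$)
$E = \frac{1}{78}$ ($E = \frac{\left(-6\right) \frac{1}{9}}{-52} = \left(-6\right) \frac{1}{9} \left(- \frac{1}{52}\right) = \left(- \frac{2}{3}\right) \left(- \frac{1}{52}\right) = \frac{1}{78} \approx 0.012821$)
$h{\left(y \right)} = \frac{1}{\frac{1}{78} + y}$ ($h{\left(y \right)} = \frac{1}{y + \frac{1}{78}} = \frac{1}{\frac{1}{78} + y}$)
$\frac{h{\left(43 \right)} + 2179}{3283 + 2967} = \frac{\frac{78}{1 + 78 \cdot 43} + 2179}{3283 + 2967} = \frac{\frac{78}{1 + 3354} + 2179}{6250} = \left(\frac{78}{3355} + 2179\right) \frac{1}{6250} = \frac{7310623}{3355} \cdot \frac{1}{6250} = \frac{7310623}{20968750}$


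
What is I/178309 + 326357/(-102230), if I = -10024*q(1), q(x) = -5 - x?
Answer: -52043869193/18228529070 ≈ -2.8551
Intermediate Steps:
I = 60144 (I = -10024*(-5 - 1*1) = -10024*(-5 - 1) = -10024*(-6) = 60144)
I/178309 + 326357/(-102230) = 60144/178309 + 326357/(-102230) = 60144*(1/178309) + 326357*(-1/102230) = 60144/178309 - 326357/102230 = -52043869193/18228529070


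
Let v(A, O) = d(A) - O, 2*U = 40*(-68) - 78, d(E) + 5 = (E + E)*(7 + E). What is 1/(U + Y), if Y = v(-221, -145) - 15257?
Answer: 1/78072 ≈ 1.2809e-5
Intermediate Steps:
d(E) = -5 + 2*E*(7 + E) (d(E) = -5 + (E + E)*(7 + E) = -5 + (2*E)*(7 + E) = -5 + 2*E*(7 + E))
U = -1399 (U = (40*(-68) - 78)/2 = (-2720 - 78)/2 = (½)*(-2798) = -1399)
v(A, O) = -5 - O + 2*A² + 14*A (v(A, O) = (-5 + 2*A² + 14*A) - O = -5 - O + 2*A² + 14*A)
Y = 79471 (Y = (-5 - 1*(-145) + 2*(-221)² + 14*(-221)) - 15257 = (-5 + 145 + 2*48841 - 3094) - 15257 = (-5 + 145 + 97682 - 3094) - 15257 = 94728 - 15257 = 79471)
1/(U + Y) = 1/(-1399 + 79471) = 1/78072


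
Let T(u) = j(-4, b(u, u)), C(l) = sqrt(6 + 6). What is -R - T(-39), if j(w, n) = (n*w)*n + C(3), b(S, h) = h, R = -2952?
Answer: 9036 - 2*sqrt(3) ≈ 9032.5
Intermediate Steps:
C(l) = 2*sqrt(3) (C(l) = sqrt(12) = 2*sqrt(3))
j(w, n) = 2*sqrt(3) + w*n**2 (j(w, n) = (n*w)*n + 2*sqrt(3) = w*n**2 + 2*sqrt(3) = 2*sqrt(3) + w*n**2)
T(u) = -4*u**2 + 2*sqrt(3) (T(u) = 2*sqrt(3) - 4*u**2 = -4*u**2 + 2*sqrt(3))
-R - T(-39) = -1*(-2952) - (-4*(-39)**2 + 2*sqrt(3)) = 2952 - (-4*1521 + 2*sqrt(3)) = 2952 - (-6084 + 2*sqrt(3)) = 2952 + (6084 - 2*sqrt(3)) = 9036 - 2*sqrt(3)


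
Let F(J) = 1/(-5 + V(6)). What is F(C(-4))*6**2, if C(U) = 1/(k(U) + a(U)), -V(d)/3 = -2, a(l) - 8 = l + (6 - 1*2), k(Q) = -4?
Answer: 36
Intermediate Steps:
a(l) = 12 + l (a(l) = 8 + (l + (6 - 1*2)) = 8 + (l + (6 - 2)) = 8 + (l + 4) = 8 + (4 + l) = 12 + l)
V(d) = 6 (V(d) = -3*(-2) = 6)
C(U) = 1/(8 + U) (C(U) = 1/(-4 + (12 + U)) = 1/(8 + U))
F(J) = 1 (F(J) = 1/(-5 + 6) = 1/1 = 1)
F(C(-4))*6**2 = 1*6**2 = 1*36 = 36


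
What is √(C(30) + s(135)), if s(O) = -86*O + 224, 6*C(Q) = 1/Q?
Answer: I*√10247395/30 ≈ 106.71*I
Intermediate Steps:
C(Q) = 1/(6*Q)
s(O) = 224 - 86*O
√(C(30) + s(135)) = √((⅙)/30 + (224 - 86*135)) = √((⅙)*(1/30) + (224 - 11610)) = √(1/180 - 11386) = √(-2049479/180) = I*√10247395/30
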